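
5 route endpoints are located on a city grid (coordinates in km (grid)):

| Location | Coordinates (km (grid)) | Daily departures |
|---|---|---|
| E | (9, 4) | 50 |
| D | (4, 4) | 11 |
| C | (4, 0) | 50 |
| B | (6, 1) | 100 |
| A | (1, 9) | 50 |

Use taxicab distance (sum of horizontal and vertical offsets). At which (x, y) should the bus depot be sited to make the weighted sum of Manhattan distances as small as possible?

(6, 1)

Manhattan distance separates: Σwᵢ(|x−xᵢ|+|y−yᵢ|) = Σwᵢ|x−xᵢ| + Σwᵢ|y−yᵢ|, so x and y are optimised independently as 1-D weighted medians.
Total weight W = 261; half = 130.5.
x-coordinate, sorted with cumulative weight:
  x=1 (A, w=50) cum 50
  x=4 (D, w=11) cum 61
  x=4 (C, w=50) cum 111
  x=6 (B, w=100) cum 211  ← median
  x=9 (E, w=50) cum 261
⇒ x* = 6
y-coordinate, sorted with cumulative weight:
  y=0 (C, w=50) cum 50
  y=1 (B, w=100) cum 150  ← median
  y=4 (E, w=50) cum 200
  y=4 (D, w=11) cum 211
  y=9 (A, w=50) cum 261
⇒ y* = 1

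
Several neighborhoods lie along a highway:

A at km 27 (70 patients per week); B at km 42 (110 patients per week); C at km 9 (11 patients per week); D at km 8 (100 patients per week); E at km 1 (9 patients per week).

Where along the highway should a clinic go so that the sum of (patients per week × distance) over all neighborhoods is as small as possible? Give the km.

For a sum of weighted absolute distances on a line, the optimum is the weighted median (not the mean). Total weight W = 300; half-weight = 150.
Sort by position and accumulate weight:
  km 1 (E, w=9) → cum 9
  km 8 (D, w=100) → cum 109
  km 9 (C, w=11) → cum 120
  km 27 (A, w=70) → cum 190  ≥ 150 → median here
  km 42 (B, w=110) → cum 300
Optimal location: km 27.

x = 27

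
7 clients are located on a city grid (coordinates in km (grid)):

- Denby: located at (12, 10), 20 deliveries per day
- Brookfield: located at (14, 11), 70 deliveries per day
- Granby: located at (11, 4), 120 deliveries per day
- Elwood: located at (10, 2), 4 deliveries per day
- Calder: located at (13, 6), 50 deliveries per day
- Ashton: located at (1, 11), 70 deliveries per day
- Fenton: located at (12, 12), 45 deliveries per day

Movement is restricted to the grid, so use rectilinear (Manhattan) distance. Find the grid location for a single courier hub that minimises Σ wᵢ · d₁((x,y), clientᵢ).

Manhattan distance separates: Σwᵢ(|x−xᵢ|+|y−yᵢ|) = Σwᵢ|x−xᵢ| + Σwᵢ|y−yᵢ|, so x and y are optimised independently as 1-D weighted medians.
Total weight W = 379; half = 189.5.
x-coordinate, sorted with cumulative weight:
  x=1 (Ashton, w=70) cum 70
  x=10 (Elwood, w=4) cum 74
  x=11 (Granby, w=120) cum 194  ← median
  x=12 (Denby, w=20) cum 214
  x=12 (Fenton, w=45) cum 259
  x=13 (Calder, w=50) cum 309
  x=14 (Brookfield, w=70) cum 379
⇒ x* = 11
y-coordinate, sorted with cumulative weight:
  y=2 (Elwood, w=4) cum 4
  y=4 (Granby, w=120) cum 124
  y=6 (Calder, w=50) cum 174
  y=10 (Denby, w=20) cum 194  ← median
  y=11 (Brookfield, w=70) cum 264
  y=11 (Ashton, w=70) cum 334
  y=12 (Fenton, w=45) cum 379
⇒ y* = 10

(11, 10)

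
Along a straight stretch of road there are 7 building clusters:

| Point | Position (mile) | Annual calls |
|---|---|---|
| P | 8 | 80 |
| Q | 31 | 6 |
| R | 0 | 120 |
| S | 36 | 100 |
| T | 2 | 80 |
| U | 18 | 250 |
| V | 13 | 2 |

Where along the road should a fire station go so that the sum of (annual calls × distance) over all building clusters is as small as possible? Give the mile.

For a sum of weighted absolute distances on a line, the optimum is the weighted median (not the mean). Total weight W = 638; half-weight = 319.
Sort by position and accumulate weight:
  mile 0 (R, w=120) → cum 120
  mile 2 (T, w=80) → cum 200
  mile 8 (P, w=80) → cum 280
  mile 13 (V, w=2) → cum 282
  mile 18 (U, w=250) → cum 532  ≥ 319 → median here
  mile 31 (Q, w=6) → cum 538
  mile 36 (S, w=100) → cum 638
Optimal location: mile 18.

x = 18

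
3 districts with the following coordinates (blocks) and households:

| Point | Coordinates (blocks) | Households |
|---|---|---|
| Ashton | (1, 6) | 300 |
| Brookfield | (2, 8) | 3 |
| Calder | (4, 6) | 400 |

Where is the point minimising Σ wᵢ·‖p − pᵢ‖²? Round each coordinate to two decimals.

(2.71, 6.01)

The minimiser of Σwᵢ‖p−pᵢ‖² is the weighted centroid p* = (Σwᵢpᵢ)/(Σwᵢ).
Σwᵢ = 703.
Σwᵢxᵢ = 300·1 + 3·2 + 400·4 = 1906.
Σwᵢyᵢ = 300·6 + 3·8 + 400·6 = 4224.
x* = 1906/703 = 2.71, y* = 4224/703 = 6.01.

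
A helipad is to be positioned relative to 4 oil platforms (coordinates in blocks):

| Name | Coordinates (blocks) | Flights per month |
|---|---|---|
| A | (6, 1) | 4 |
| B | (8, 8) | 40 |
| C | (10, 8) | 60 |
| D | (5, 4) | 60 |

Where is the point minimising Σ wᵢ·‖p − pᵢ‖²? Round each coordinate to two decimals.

The minimiser of Σwᵢ‖p−pᵢ‖² is the weighted centroid p* = (Σwᵢpᵢ)/(Σwᵢ).
Σwᵢ = 164.
Σwᵢxᵢ = 4·6 + 40·8 + 60·10 + 60·5 = 1244.
Σwᵢyᵢ = 4·1 + 40·8 + 60·8 + 60·4 = 1044.
x* = 1244/164 = 7.59, y* = 1044/164 = 6.37.

(7.59, 6.37)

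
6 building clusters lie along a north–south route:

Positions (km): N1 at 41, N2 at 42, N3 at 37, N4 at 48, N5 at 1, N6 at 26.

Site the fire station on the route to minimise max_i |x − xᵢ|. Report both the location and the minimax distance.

location 24.5, max distance 23.5

The 1-center on a line is the midpoint of the two extreme points: leftmost at 1, rightmost at 48.
Optimal location = (1 + 48)/2 = 24.5; maximum distance = (48 − 1)/2 = 23.5.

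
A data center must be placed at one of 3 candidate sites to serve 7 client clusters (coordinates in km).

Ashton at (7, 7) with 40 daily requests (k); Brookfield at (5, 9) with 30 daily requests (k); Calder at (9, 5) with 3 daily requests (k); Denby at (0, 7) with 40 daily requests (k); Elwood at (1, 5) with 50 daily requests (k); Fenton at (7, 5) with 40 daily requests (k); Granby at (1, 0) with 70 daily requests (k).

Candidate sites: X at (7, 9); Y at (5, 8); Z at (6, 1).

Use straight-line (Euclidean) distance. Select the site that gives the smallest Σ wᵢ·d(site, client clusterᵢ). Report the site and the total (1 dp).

Total weighted distance at each candidate:
  X (7, 9): total = 1722.3
  Y (5, 8): total = 1358.7
  Z (6, 1): total = 1681.6
Minimum is at Y with total 1358.7 km.

Y, total 1358.7 km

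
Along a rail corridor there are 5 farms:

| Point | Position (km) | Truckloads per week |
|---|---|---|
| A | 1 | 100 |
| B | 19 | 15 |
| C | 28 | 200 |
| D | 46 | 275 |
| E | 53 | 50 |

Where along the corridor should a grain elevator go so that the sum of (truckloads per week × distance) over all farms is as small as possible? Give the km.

x = 46

For a sum of weighted absolute distances on a line, the optimum is the weighted median (not the mean). Total weight W = 640; half-weight = 320.
Sort by position and accumulate weight:
  km 1 (A, w=100) → cum 100
  km 19 (B, w=15) → cum 115
  km 28 (C, w=200) → cum 315
  km 46 (D, w=275) → cum 590  ≥ 320 → median here
  km 53 (E, w=50) → cum 640
Optimal location: km 46.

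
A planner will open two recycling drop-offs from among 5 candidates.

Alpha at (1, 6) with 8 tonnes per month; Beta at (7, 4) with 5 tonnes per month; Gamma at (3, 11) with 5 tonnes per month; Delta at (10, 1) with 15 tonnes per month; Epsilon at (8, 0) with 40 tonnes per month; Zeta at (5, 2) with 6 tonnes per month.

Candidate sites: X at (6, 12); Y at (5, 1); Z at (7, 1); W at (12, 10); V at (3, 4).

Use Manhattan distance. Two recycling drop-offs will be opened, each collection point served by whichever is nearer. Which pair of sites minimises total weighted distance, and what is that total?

Evaluate every pair (each demand assigned to the nearer of the two):
  {Z, V}: total = 225
  {X, Z}: total = 266
  {Y, Z}: total = 278
  {Z, W}: total = 296
  {Y, V}: total = 328
  {X, Y}: total = 358
  {Y, W}: total = 388
  {X, V}: total = 606
  {W, V}: total = 621
  {X, W}: total = 944
Best pair: {Z, V} with total 225.

{Z, V}, total 225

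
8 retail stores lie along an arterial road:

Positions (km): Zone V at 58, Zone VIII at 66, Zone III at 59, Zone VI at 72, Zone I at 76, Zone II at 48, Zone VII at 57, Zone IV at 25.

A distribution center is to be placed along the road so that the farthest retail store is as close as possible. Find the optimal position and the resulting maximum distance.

The 1-center on a line is the midpoint of the two extreme points: leftmost at 25, rightmost at 76.
Optimal location = (25 + 76)/2 = 50.5; maximum distance = (76 − 25)/2 = 25.5.

location 50.5, max distance 25.5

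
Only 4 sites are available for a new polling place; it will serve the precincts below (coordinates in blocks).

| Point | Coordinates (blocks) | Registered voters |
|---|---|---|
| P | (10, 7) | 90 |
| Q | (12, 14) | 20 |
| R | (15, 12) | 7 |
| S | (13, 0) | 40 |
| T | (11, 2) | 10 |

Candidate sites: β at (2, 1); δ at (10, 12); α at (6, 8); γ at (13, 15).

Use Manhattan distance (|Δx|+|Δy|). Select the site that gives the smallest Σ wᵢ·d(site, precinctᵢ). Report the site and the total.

Total weighted distance at each candidate:
  β (2, 1): total = 2468
  δ (10, 12): total = 1275
  α (6, 8): total = 1491
  γ (13, 15): total = 1815
Minimum is at δ with total 1275 blocks.

δ, total 1275 blocks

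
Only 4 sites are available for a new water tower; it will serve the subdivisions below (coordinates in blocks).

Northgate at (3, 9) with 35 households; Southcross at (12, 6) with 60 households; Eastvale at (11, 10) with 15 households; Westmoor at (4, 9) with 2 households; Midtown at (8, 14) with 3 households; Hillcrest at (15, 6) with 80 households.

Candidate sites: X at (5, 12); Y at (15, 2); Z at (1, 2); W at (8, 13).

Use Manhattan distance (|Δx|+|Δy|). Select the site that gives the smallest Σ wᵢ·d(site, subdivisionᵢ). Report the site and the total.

Y, total 1678 blocks

Total weighted distance at each candidate:
  X (5, 12): total = 2378
  Y (15, 2): total = 1678
  Z (1, 2): total = 3002
  W (8, 13): total = 2204
Minimum is at Y with total 1678 blocks.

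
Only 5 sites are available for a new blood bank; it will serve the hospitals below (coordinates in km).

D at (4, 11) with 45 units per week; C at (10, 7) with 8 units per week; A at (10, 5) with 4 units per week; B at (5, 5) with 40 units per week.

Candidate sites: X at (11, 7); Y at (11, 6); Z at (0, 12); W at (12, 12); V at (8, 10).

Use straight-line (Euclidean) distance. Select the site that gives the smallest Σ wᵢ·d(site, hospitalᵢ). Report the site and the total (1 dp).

V, total 469.2 km

Total weighted distance at each candidate:
  X (11, 7): total = 632.7
  Y (11, 6): total = 647.4
  Z (0, 12): total = 667.9
  W (12, 12): total = 831.0
  V (8, 10): total = 469.2
Minimum is at V with total 469.2 km.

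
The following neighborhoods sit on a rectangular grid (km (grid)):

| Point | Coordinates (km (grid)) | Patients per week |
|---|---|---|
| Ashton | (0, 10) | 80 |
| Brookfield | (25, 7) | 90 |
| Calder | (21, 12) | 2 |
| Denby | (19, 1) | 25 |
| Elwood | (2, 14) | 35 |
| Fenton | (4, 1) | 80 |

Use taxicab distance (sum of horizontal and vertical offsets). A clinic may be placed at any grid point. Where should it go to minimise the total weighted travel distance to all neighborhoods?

(4, 7)

Manhattan distance separates: Σwᵢ(|x−xᵢ|+|y−yᵢ|) = Σwᵢ|x−xᵢ| + Σwᵢ|y−yᵢ|, so x and y are optimised independently as 1-D weighted medians.
Total weight W = 312; half = 156.
x-coordinate, sorted with cumulative weight:
  x=0 (Ashton, w=80) cum 80
  x=2 (Elwood, w=35) cum 115
  x=4 (Fenton, w=80) cum 195  ← median
  x=19 (Denby, w=25) cum 220
  x=21 (Calder, w=2) cum 222
  x=25 (Brookfield, w=90) cum 312
⇒ x* = 4
y-coordinate, sorted with cumulative weight:
  y=1 (Denby, w=25) cum 25
  y=1 (Fenton, w=80) cum 105
  y=7 (Brookfield, w=90) cum 195  ← median
  y=10 (Ashton, w=80) cum 275
  y=12 (Calder, w=2) cum 277
  y=14 (Elwood, w=35) cum 312
⇒ y* = 7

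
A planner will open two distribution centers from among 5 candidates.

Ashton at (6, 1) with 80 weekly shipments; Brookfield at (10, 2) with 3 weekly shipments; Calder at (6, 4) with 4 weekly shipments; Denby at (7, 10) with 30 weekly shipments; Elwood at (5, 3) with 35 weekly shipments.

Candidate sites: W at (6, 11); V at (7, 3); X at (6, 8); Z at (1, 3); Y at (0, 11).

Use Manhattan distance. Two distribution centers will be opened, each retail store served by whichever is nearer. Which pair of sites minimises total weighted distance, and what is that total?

{W, V}, total 390

Evaluate every pair (each demand assigned to the nearer of the two):
  {W, V}: total = 390
  {V, X}: total = 420
  {V, Z}: total = 540
  {V, Y}: total = 540
  {W, Z}: total = 814
  {X, Z}: total = 836
  {W, X}: total = 876
  {X, Y}: total = 906
  {Z, Y}: total = 994
  {W, Y}: total = 1242
Best pair: {W, V} with total 390.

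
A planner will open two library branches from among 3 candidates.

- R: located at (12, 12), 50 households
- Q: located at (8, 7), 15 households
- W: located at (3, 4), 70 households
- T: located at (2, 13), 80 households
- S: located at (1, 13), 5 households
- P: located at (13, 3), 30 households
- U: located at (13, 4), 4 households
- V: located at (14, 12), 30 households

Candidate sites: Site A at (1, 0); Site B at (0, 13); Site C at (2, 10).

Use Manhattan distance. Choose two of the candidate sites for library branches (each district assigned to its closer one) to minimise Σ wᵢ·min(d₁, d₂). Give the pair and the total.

{Site A, Site C}, total 2349

Evaluate every pair (each demand assigned to the nearer of the two):
  {Site A, Site C}: total = 2349
  {Site A, Site B}: total = 2409
  {Site B, Site C}: total = 2418
Best pair: {Site A, Site C} with total 2349.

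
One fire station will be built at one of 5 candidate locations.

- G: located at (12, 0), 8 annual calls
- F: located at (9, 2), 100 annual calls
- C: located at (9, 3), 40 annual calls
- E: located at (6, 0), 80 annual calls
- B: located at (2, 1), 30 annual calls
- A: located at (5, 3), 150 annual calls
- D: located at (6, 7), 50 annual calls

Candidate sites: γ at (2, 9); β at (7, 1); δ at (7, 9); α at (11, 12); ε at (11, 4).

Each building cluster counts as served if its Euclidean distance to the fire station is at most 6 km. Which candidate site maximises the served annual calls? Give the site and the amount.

Coverage radius r = 6 km; a point is covered iff (Δx)²+(Δy)² ≤ 6² = 36.
  γ (2, 9): covers {D} → 50
  β (7, 1): covers {G, F, C, E, B, A} → 408
  δ (7, 9): covers {D} → 50
  α (11, 12): covers {none} → 0
  ε (11, 4): covers {G, F, C, D} → 198
Maximum coverage at β: 408 annual calls.

β, covering 408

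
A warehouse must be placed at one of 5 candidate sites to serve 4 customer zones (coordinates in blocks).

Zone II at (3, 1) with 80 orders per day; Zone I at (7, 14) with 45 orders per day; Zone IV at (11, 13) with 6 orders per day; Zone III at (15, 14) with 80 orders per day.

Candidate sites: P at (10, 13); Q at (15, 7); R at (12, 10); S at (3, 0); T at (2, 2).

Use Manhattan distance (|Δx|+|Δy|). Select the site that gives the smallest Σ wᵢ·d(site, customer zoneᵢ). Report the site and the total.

P, total 2186 blocks

Total weighted distance at each candidate:
  P (10, 13): total = 2186
  Q (15, 7): total = 2735
  R (12, 10): total = 2429
  S (3, 0): total = 3096
  T (2, 2): total = 3045
Minimum is at P with total 2186 blocks.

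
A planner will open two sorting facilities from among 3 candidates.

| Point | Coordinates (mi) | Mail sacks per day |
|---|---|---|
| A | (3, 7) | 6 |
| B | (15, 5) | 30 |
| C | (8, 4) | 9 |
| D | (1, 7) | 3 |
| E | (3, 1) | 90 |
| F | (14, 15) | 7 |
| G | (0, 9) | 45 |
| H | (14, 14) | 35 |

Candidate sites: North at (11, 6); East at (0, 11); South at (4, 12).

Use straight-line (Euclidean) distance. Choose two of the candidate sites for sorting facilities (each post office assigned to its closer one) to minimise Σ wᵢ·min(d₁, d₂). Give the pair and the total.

{North, East}, total 1503.0

Evaluate every pair (each demand assigned to the nearer of the two):
  {North, East}: total = 1503.0
  {North, South}: total = 1643.7
  {East, South}: total = 1973.7
Best pair: {North, East} with total 1503.0.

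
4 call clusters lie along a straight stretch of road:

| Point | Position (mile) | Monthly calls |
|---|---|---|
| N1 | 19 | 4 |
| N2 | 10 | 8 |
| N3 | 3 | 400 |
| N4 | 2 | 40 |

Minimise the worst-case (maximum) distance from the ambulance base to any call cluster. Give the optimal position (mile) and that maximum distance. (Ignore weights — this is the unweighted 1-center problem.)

The 1-center on a line is the midpoint of the two extreme points: leftmost at 2, rightmost at 19.
Optimal location = (2 + 19)/2 = 10.5; maximum distance = (19 − 2)/2 = 8.5.

location 10.5, max distance 8.5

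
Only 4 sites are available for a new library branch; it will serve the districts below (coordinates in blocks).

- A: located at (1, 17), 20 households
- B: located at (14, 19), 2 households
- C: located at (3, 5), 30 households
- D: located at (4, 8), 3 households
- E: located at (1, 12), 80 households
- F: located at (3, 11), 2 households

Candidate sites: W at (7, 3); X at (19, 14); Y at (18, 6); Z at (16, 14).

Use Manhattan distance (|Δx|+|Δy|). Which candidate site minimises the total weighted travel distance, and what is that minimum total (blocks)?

Total weighted distance at each candidate:
  W (7, 3): total = 1874
  X (19, 14): total = 2891
  Y (18, 6): total = 3002
  Z (16, 14): total = 2480
Minimum is at W with total 1874 blocks.

W, total 1874 blocks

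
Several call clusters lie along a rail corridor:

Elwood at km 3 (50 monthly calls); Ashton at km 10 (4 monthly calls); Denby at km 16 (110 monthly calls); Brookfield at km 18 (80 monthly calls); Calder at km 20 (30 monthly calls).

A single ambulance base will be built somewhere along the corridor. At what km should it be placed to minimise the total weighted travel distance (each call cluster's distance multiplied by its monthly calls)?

For a sum of weighted absolute distances on a line, the optimum is the weighted median (not the mean). Total weight W = 274; half-weight = 137.
Sort by position and accumulate weight:
  km 3 (Elwood, w=50) → cum 50
  km 10 (Ashton, w=4) → cum 54
  km 16 (Denby, w=110) → cum 164  ≥ 137 → median here
  km 18 (Brookfield, w=80) → cum 244
  km 20 (Calder, w=30) → cum 274
Optimal location: km 16.

x = 16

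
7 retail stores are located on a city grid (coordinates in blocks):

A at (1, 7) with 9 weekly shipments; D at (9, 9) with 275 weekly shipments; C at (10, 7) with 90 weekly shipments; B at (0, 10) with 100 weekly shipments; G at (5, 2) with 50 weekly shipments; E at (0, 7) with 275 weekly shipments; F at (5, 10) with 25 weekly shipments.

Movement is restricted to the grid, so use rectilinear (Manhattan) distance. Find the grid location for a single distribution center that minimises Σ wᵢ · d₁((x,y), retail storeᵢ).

(5, 7)

Manhattan distance separates: Σwᵢ(|x−xᵢ|+|y−yᵢ|) = Σwᵢ|x−xᵢ| + Σwᵢ|y−yᵢ|, so x and y are optimised independently as 1-D weighted medians.
Total weight W = 824; half = 412.
x-coordinate, sorted with cumulative weight:
  x=0 (B, w=100) cum 100
  x=0 (E, w=275) cum 375
  x=1 (A, w=9) cum 384
  x=5 (G, w=50) cum 434  ← median
  x=5 (F, w=25) cum 459
  x=9 (D, w=275) cum 734
  x=10 (C, w=90) cum 824
⇒ x* = 5
y-coordinate, sorted with cumulative weight:
  y=2 (G, w=50) cum 50
  y=7 (A, w=9) cum 59
  y=7 (C, w=90) cum 149
  y=7 (E, w=275) cum 424  ← median
  y=9 (D, w=275) cum 699
  y=10 (B, w=100) cum 799
  y=10 (F, w=25) cum 824
⇒ y* = 7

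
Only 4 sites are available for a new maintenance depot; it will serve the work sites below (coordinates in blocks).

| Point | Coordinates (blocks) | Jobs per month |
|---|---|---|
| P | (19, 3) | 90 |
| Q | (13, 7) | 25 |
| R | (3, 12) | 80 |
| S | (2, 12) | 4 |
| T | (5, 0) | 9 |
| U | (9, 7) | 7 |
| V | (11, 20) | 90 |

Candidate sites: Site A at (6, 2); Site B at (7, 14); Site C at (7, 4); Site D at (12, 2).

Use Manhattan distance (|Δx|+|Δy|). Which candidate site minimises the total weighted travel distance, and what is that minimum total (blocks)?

Total weighted distance at each candidate:
  Site A (6, 2): total = 4809
  Site B (7, 14): total = 4010
  Site C (7, 4): total = 4296
  Site D (12, 2): total = 4317
Minimum is at Site B with total 4010 blocks.

Site B, total 4010 blocks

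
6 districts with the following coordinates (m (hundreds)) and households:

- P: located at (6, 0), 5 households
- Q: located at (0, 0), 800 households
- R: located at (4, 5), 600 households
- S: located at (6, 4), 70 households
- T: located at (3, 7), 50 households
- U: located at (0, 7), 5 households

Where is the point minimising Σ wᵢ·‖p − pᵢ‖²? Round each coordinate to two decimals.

The minimiser of Σwᵢ‖p−pᵢ‖² is the weighted centroid p* = (Σwᵢpᵢ)/(Σwᵢ).
Σwᵢ = 1530.
Σwᵢxᵢ = 5·6 + 800·0 + 600·4 + 70·6 + 50·3 + 5·0 = 3000.
Σwᵢyᵢ = 5·0 + 800·0 + 600·5 + 70·4 + 50·7 + 5·7 = 3665.
x* = 3000/1530 = 1.96, y* = 3665/1530 = 2.40.

(1.96, 2.40)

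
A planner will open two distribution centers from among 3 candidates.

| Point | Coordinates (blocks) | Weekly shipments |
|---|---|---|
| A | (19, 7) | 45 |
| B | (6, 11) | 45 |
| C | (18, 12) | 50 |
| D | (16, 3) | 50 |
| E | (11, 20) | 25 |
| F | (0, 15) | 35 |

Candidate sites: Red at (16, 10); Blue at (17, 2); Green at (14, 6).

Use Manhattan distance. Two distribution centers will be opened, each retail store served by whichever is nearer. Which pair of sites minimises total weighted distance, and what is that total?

Evaluate every pair (each demand assigned to the nearer of the two):
  {Red, Blue}: total = 2175
  {Red, Green}: total = 2325
  {Blue, Green}: total = 2685
Best pair: {Red, Blue} with total 2175.

{Red, Blue}, total 2175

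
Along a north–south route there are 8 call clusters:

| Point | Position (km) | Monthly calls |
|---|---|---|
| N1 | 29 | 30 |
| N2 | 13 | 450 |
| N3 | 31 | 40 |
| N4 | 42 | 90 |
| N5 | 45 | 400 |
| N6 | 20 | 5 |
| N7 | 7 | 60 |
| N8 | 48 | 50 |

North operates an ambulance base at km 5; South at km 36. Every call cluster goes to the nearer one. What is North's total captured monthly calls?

The indifferent point is the midpoint (5+36)/2 = 20.5; call clusters left of it (closer to North at 5) go to North, those right go to South.
  N7 at 7 (w=60) → North
  N2 at 13 (w=450) → North
  N6 at 20 (w=5) → North
  N1 at 29 (w=30) → South
  N3 at 31 (w=40) → South
  N4 at 42 (w=90) → South
  N5 at 45 (w=400) → South
  N8 at 48 (w=50) → South
North captures 515; South captures 610.

515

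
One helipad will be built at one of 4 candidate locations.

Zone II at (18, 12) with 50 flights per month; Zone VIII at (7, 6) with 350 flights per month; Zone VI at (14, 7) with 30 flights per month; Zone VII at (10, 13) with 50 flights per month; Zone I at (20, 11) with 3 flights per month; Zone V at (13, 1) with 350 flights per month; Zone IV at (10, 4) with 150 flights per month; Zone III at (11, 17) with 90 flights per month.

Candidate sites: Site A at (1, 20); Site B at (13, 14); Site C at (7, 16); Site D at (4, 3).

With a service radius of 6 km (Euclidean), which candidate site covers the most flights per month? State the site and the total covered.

Site D, covering 350

Coverage radius r = 6 km; a point is covered iff (Δx)²+(Δy)² ≤ 6² = 36.
  Site A (1, 20): covers {none} → 0
  Site B (13, 14): covers {Zone II, Zone VII, Zone III} → 190
  Site C (7, 16): covers {Zone VII, Zone III} → 140
  Site D (4, 3): covers {Zone VIII} → 350
Maximum coverage at Site D: 350 flights per month.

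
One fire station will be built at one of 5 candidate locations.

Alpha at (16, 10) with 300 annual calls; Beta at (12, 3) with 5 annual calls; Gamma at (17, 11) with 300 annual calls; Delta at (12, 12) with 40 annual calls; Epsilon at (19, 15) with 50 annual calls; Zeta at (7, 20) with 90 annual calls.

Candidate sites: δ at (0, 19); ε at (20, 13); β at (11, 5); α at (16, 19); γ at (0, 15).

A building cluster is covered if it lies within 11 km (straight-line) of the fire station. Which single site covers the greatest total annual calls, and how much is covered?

α, covering 780

Coverage radius r = 11 km; a point is covered iff (Δx)²+(Δy)² ≤ 11² = 121.
  δ (0, 19): covers {Zeta} → 90
  ε (20, 13): covers {Alpha, Gamma, Delta, Epsilon} → 690
  β (11, 5): covers {Alpha, Beta, Gamma, Delta} → 645
  α (16, 19): covers {Alpha, Gamma, Delta, Epsilon, Zeta} → 780
  γ (0, 15): covers {Zeta} → 90
Maximum coverage at α: 780 annual calls.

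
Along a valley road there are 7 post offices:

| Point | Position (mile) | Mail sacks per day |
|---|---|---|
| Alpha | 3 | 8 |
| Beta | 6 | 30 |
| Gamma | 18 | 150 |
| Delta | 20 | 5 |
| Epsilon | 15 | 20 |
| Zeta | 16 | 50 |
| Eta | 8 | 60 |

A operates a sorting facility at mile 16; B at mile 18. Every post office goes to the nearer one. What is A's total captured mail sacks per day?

The indifferent point is the midpoint (16+18)/2 = 17; post offices left of it (closer to A at 16) go to A, those right go to B.
  Alpha at 3 (w=8) → A
  Beta at 6 (w=30) → A
  Eta at 8 (w=60) → A
  Epsilon at 15 (w=20) → A
  Zeta at 16 (w=50) → A
  Gamma at 18 (w=150) → B
  Delta at 20 (w=5) → B
A captures 168; B captures 155.

168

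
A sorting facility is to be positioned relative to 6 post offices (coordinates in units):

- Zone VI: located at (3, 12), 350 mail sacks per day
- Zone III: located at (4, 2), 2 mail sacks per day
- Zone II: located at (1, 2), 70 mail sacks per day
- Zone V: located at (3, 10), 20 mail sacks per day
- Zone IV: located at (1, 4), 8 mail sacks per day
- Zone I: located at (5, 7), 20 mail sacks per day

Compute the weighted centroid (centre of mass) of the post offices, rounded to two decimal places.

(2.76, 10.03)

The minimiser of Σwᵢ‖p−pᵢ‖² is the weighted centroid p* = (Σwᵢpᵢ)/(Σwᵢ).
Σwᵢ = 470.
Σwᵢxᵢ = 350·3 + 2·4 + 70·1 + 20·3 + 8·1 + 20·5 = 1296.
Σwᵢyᵢ = 350·12 + 2·2 + 70·2 + 20·10 + 8·4 + 20·7 = 4716.
x* = 1296/470 = 2.76, y* = 4716/470 = 10.03.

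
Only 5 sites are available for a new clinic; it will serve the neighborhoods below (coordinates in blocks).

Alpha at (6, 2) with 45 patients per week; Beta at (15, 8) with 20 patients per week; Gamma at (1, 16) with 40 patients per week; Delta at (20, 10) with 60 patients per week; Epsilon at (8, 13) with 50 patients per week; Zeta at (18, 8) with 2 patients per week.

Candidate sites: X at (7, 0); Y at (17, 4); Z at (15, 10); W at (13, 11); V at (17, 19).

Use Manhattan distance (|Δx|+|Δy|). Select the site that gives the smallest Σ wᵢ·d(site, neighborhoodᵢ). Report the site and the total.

W, total 2346 blocks

Total weighted distance at each candidate:
  X (7, 0): total = 3453
  Y (17, 4): total = 3275
  Z (15, 10): total = 2415
  W (13, 11): total = 2346
  V (17, 19): total = 3774
Minimum is at W with total 2346 blocks.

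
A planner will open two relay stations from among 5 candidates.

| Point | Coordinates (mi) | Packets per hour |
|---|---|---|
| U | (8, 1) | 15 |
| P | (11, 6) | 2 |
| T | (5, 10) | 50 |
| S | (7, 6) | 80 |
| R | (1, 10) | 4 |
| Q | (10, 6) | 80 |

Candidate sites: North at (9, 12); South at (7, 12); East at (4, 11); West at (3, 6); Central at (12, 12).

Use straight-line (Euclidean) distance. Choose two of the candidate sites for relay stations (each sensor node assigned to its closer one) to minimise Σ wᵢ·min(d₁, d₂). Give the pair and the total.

{East, West}, total 1085.4

Evaluate every pair (each demand assigned to the nearer of the two):
  {East, West}: total = 1085.4
  {South, West}: total = 1136.5
  {North, West}: total = 1166.8
  {West, Central}: total = 1185.7
  {North, East}: total = 1210.7
  {East, Central}: total = 1229.5
  {South, East}: total = 1262.5
  {North, South}: total = 1311.7
  {South, Central}: total = 1330.5
  {North, Central}: total = 1427.0
Best pair: {East, West} with total 1085.4.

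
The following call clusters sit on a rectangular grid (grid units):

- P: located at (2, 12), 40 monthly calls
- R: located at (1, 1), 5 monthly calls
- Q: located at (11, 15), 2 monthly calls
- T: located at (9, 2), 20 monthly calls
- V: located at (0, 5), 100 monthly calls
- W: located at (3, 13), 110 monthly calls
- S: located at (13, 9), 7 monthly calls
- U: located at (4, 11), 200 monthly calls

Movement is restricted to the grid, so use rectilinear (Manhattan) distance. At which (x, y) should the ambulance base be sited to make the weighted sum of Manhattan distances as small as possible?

(3, 11)

Manhattan distance separates: Σwᵢ(|x−xᵢ|+|y−yᵢ|) = Σwᵢ|x−xᵢ| + Σwᵢ|y−yᵢ|, so x and y are optimised independently as 1-D weighted medians.
Total weight W = 484; half = 242.
x-coordinate, sorted with cumulative weight:
  x=0 (V, w=100) cum 100
  x=1 (R, w=5) cum 105
  x=2 (P, w=40) cum 145
  x=3 (W, w=110) cum 255  ← median
  x=4 (U, w=200) cum 455
  x=9 (T, w=20) cum 475
  x=11 (Q, w=2) cum 477
  x=13 (S, w=7) cum 484
⇒ x* = 3
y-coordinate, sorted with cumulative weight:
  y=1 (R, w=5) cum 5
  y=2 (T, w=20) cum 25
  y=5 (V, w=100) cum 125
  y=9 (S, w=7) cum 132
  y=11 (U, w=200) cum 332  ← median
  y=12 (P, w=40) cum 372
  y=13 (W, w=110) cum 482
  y=15 (Q, w=2) cum 484
⇒ y* = 11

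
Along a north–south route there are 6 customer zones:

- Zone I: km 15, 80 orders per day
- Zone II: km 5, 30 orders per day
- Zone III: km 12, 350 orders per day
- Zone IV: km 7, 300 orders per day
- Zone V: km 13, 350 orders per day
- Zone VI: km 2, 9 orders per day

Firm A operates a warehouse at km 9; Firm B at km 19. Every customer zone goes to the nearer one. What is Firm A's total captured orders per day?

The indifferent point is the midpoint (9+19)/2 = 14; customer zones left of it (closer to Firm A at 9) go to Firm A, those right go to Firm B.
  Zone VI at 2 (w=9) → Firm A
  Zone II at 5 (w=30) → Firm A
  Zone IV at 7 (w=300) → Firm A
  Zone III at 12 (w=350) → Firm A
  Zone V at 13 (w=350) → Firm A
  Zone I at 15 (w=80) → Firm B
Firm A captures 1039; Firm B captures 80.

1039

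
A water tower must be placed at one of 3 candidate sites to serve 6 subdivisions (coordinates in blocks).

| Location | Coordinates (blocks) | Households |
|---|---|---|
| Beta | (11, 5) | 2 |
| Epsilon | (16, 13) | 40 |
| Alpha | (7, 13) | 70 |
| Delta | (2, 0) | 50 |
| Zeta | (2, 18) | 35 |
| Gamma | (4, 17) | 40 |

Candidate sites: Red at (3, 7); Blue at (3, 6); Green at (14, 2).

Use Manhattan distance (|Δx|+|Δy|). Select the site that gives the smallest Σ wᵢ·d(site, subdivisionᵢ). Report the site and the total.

Total weighted distance at each candidate:
  Red (3, 7): total = 2740
  Blue (3, 6): total = 2873
  Green (14, 2): total = 4472
Minimum is at Red with total 2740 blocks.

Red, total 2740 blocks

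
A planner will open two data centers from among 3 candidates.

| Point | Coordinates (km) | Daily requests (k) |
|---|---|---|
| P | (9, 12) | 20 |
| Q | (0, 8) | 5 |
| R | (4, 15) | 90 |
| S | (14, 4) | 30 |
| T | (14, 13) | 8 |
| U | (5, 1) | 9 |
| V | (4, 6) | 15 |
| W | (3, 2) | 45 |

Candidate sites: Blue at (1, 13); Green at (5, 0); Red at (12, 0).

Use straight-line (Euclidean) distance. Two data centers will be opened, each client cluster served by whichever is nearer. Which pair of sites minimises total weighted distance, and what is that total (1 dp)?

{Blue, Green}, total 1138.2

Evaluate every pair (each demand assigned to the nearer of the two):
  {Blue, Green}: total = 1138.2
  {Blue, Red}: total = 1342.2
  {Green, Red}: total = 2114.5
Best pair: {Blue, Green} with total 1138.2.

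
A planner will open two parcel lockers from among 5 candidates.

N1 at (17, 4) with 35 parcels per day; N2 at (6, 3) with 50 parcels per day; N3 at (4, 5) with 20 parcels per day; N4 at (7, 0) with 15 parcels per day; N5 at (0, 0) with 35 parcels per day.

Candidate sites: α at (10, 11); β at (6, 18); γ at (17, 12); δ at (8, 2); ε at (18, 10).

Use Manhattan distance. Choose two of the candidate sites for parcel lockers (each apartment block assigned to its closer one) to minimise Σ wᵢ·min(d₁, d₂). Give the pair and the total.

Evaluate every pair (each demand assigned to the nearer of the two):
  {δ, ε}: total = 930
  {γ, δ}: total = 965
  {α, δ}: total = 1070
  {β, δ}: total = 1070
  {α, ε}: total = 2030
  {α, γ}: total = 2065
  {α, β}: total = 2275
  {β, ε}: total = 2420
  {β, γ}: total = 2455
  {γ, ε}: total = 2870
Best pair: {δ, ε} with total 930.

{δ, ε}, total 930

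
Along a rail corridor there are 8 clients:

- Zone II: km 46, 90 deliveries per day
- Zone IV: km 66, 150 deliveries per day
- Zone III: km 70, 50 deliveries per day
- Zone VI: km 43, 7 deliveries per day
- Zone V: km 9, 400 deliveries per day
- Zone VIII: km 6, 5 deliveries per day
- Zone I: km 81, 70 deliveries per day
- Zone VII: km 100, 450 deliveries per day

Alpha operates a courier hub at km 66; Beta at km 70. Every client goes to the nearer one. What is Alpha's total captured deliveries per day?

652

The indifferent point is the midpoint (66+70)/2 = 68; clients left of it (closer to Alpha at 66) go to Alpha, those right go to Beta.
  Zone VIII at 6 (w=5) → Alpha
  Zone V at 9 (w=400) → Alpha
  Zone VI at 43 (w=7) → Alpha
  Zone II at 46 (w=90) → Alpha
  Zone IV at 66 (w=150) → Alpha
  Zone III at 70 (w=50) → Beta
  Zone I at 81 (w=70) → Beta
  Zone VII at 100 (w=450) → Beta
Alpha captures 652; Beta captures 570.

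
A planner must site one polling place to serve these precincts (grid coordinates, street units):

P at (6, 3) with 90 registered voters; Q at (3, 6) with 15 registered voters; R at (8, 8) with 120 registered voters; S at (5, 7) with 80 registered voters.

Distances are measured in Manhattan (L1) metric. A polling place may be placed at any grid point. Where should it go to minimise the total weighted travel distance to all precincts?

Manhattan distance separates: Σwᵢ(|x−xᵢ|+|y−yᵢ|) = Σwᵢ|x−xᵢ| + Σwᵢ|y−yᵢ|, so x and y are optimised independently as 1-D weighted medians.
Total weight W = 305; half = 152.5.
x-coordinate, sorted with cumulative weight:
  x=3 (Q, w=15) cum 15
  x=5 (S, w=80) cum 95
  x=6 (P, w=90) cum 185  ← median
  x=8 (R, w=120) cum 305
⇒ x* = 6
y-coordinate, sorted with cumulative weight:
  y=3 (P, w=90) cum 90
  y=6 (Q, w=15) cum 105
  y=7 (S, w=80) cum 185  ← median
  y=8 (R, w=120) cum 305
⇒ y* = 7

(6, 7)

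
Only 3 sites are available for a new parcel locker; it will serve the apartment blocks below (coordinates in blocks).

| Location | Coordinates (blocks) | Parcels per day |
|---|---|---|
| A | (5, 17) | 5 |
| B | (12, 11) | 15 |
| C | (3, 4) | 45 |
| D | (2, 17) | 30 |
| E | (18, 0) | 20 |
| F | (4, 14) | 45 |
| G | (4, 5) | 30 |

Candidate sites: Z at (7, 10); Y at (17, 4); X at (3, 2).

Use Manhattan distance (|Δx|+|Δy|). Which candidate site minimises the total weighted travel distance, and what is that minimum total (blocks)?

Total weighted distance at each candidate:
  Z (7, 10): total = 1920
  Y (17, 4): total = 3330
  X (3, 2): total = 1970
Minimum is at Z with total 1920 blocks.

Z, total 1920 blocks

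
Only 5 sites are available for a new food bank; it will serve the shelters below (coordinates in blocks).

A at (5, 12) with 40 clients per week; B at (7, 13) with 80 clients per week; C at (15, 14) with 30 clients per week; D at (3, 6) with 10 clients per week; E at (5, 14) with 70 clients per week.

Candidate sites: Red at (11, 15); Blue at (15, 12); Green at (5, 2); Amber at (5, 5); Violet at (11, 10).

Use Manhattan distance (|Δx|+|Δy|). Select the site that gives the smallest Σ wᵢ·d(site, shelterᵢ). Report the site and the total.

Total weighted distance at each candidate:
  Red (11, 15): total = 1650
  Blue (15, 12): total = 2200
  Green (5, 2): total = 3000
  Amber (5, 5): total = 2310
  Violet (11, 10): total = 1940
Minimum is at Red with total 1650 blocks.

Red, total 1650 blocks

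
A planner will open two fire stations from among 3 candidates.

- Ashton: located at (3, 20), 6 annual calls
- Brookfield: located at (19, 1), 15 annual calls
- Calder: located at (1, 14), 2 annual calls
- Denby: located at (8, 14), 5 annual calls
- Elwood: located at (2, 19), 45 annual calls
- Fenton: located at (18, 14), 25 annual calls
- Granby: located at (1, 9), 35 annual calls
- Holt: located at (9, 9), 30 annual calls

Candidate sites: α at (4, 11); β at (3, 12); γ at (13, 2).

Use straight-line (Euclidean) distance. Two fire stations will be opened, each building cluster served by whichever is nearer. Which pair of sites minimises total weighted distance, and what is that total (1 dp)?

Evaluate every pair (each demand assigned to the nearer of the two):
  {β, γ}: total = 1142.5
  {α, γ}: total = 1162.9
  {α, β}: total = 1313.0
Best pair: {β, γ} with total 1142.5.

{β, γ}, total 1142.5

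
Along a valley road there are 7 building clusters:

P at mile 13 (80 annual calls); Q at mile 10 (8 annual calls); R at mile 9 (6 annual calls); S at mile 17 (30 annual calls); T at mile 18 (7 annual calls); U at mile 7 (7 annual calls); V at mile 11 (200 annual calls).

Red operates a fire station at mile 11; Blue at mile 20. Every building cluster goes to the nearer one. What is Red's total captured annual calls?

301

The indifferent point is the midpoint (11+20)/2 = 15.5; building clusters left of it (closer to Red at 11) go to Red, those right go to Blue.
  U at 7 (w=7) → Red
  R at 9 (w=6) → Red
  Q at 10 (w=8) → Red
  V at 11 (w=200) → Red
  P at 13 (w=80) → Red
  S at 17 (w=30) → Blue
  T at 18 (w=7) → Blue
Red captures 301; Blue captures 37.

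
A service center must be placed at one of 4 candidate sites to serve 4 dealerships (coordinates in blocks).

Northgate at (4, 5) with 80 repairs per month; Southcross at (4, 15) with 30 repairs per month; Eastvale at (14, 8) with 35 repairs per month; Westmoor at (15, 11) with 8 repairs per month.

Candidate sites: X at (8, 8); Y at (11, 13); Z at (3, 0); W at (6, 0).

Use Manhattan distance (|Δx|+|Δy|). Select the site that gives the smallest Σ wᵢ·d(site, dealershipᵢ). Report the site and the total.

X, total 1180 blocks

Total weighted distance at each candidate:
  X (8, 8): total = 1180
  Y (11, 13): total = 1798
  Z (3, 0): total = 1809
  W (6, 0): total = 1790
Minimum is at X with total 1180 blocks.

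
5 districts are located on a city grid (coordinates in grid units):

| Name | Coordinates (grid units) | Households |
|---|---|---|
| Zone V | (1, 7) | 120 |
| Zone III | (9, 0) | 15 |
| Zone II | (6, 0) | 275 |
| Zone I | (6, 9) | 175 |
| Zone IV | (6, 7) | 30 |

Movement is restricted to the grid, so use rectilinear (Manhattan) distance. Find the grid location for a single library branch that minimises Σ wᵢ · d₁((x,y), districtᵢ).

(6, 7)

Manhattan distance separates: Σwᵢ(|x−xᵢ|+|y−yᵢ|) = Σwᵢ|x−xᵢ| + Σwᵢ|y−yᵢ|, so x and y are optimised independently as 1-D weighted medians.
Total weight W = 615; half = 307.5.
x-coordinate, sorted with cumulative weight:
  x=1 (Zone V, w=120) cum 120
  x=6 (Zone II, w=275) cum 395  ← median
  x=6 (Zone I, w=175) cum 570
  x=6 (Zone IV, w=30) cum 600
  x=9 (Zone III, w=15) cum 615
⇒ x* = 6
y-coordinate, sorted with cumulative weight:
  y=0 (Zone III, w=15) cum 15
  y=0 (Zone II, w=275) cum 290
  y=7 (Zone V, w=120) cum 410  ← median
  y=7 (Zone IV, w=30) cum 440
  y=9 (Zone I, w=175) cum 615
⇒ y* = 7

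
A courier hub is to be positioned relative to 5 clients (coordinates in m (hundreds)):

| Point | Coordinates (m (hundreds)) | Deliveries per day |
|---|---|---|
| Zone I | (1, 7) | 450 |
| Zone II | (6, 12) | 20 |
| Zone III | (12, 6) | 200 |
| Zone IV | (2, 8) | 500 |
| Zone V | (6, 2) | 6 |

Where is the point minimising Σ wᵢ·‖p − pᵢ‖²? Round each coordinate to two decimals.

The minimiser of Σwᵢ‖p−pᵢ‖² is the weighted centroid p* = (Σwᵢpᵢ)/(Σwᵢ).
Σwᵢ = 1176.
Σwᵢxᵢ = 450·1 + 20·6 + 200·12 + 500·2 + 6·6 = 4006.
Σwᵢyᵢ = 450·7 + 20·12 + 200·6 + 500·8 + 6·2 = 8602.
x* = 4006/1176 = 3.41, y* = 8602/1176 = 7.31.

(3.41, 7.31)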